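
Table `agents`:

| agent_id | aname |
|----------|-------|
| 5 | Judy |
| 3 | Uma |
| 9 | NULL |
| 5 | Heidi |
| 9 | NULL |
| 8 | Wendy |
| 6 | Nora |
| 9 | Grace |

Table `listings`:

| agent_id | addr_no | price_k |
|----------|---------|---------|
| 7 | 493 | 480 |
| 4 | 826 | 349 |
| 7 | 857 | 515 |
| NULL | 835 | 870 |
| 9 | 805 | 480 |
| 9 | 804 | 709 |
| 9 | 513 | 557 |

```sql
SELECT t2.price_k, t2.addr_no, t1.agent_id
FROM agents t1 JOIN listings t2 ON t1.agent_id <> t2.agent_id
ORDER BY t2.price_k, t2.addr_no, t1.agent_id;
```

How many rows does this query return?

INNER JOIN keeps only pairs where the ON condition holds.
Matching on t1.agent_id <> t2.agent_id. A NULL in a compared column never satisfies the condition.
Matched pairs: 39.
Total: 39 rows.

39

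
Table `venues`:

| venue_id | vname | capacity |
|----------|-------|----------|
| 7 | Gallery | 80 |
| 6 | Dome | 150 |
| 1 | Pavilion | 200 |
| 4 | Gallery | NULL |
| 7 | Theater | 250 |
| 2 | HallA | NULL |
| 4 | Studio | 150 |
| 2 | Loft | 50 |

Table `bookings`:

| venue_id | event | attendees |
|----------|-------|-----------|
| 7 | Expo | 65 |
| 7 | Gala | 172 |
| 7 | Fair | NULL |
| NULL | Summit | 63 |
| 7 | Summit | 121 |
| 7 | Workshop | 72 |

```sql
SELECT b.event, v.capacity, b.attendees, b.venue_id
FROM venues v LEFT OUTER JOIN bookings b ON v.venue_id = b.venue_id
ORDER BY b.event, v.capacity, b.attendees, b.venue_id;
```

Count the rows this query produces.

LEFT JOIN keeps every row from `venues`; unmatched rows get NULL for `bookings`'s columns.
Matching on v.venue_id = b.venue_id. A NULL in a compared column never satisfies the condition.
- v row (venue_id=7): matches 5 b row(s) → 5 output row(s).
- v row (venue_id=6): no match → kept, b columns NULL.
- v row (venue_id=1): no match → kept, b columns NULL.
- v row (venue_id=4): no match → kept, b columns NULL.
- v row (venue_id=7): matches 5 b row(s) → 5 output row(s).
- v row (venue_id=2): no match → kept, b columns NULL.
- v row (venue_id=4): no match → kept, b columns NULL.
- v row (venue_id=2): no match → kept, b columns NULL.
Total: 10 matched + 6 padded = 16 rows.

16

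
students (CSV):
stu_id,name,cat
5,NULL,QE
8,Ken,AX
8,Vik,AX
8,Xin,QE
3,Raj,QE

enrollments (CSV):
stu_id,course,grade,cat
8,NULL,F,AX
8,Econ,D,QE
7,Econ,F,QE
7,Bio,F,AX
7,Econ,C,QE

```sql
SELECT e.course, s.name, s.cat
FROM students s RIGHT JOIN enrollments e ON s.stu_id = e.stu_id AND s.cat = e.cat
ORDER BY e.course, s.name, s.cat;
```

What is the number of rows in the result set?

6

RIGHT JOIN keeps every row from `enrollments`; unmatched rows get NULL for `students`'s columns.
Matching on s.stu_id = e.stu_id AND s.cat = e.cat.
- s row (stu_id=5, cat=QE): no match.
- s row (stu_id=8, cat=AX): matches 1 e row(s) → 1 output row(s).
- s row (stu_id=8, cat=AX): matches 1 e row(s) → 1 output row(s).
- s row (stu_id=8, cat=QE): matches 1 e row(s) → 1 output row(s).
- s row (stu_id=3, cat=QE): no match.
- 3 e row(s) had no s match → kept, s columns NULL.
Total: 3 matched + 3 padded = 6 rows.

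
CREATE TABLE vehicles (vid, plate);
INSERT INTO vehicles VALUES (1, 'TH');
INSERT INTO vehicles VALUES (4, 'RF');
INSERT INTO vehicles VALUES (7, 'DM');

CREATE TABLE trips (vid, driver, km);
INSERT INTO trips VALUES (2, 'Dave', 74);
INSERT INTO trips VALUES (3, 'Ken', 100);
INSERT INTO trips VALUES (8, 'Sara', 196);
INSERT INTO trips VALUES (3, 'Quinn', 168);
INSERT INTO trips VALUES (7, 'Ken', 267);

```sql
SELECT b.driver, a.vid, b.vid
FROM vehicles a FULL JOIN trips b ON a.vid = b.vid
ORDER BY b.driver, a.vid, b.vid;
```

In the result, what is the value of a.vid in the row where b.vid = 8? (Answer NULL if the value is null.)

FULL OUTER JOIN keeps every row from both sides; unmatched rows get NULL for the other side's columns.
Matching on a.vid = b.vid.
- a (vid=1) has no partner → padded with NULL.
- a (vid=4) has no partner → padded with NULL.
- a (vid=7) pairs with 1 row(s) of b.
- 4 row(s) from b found no a partner → padded with NULL.

NULL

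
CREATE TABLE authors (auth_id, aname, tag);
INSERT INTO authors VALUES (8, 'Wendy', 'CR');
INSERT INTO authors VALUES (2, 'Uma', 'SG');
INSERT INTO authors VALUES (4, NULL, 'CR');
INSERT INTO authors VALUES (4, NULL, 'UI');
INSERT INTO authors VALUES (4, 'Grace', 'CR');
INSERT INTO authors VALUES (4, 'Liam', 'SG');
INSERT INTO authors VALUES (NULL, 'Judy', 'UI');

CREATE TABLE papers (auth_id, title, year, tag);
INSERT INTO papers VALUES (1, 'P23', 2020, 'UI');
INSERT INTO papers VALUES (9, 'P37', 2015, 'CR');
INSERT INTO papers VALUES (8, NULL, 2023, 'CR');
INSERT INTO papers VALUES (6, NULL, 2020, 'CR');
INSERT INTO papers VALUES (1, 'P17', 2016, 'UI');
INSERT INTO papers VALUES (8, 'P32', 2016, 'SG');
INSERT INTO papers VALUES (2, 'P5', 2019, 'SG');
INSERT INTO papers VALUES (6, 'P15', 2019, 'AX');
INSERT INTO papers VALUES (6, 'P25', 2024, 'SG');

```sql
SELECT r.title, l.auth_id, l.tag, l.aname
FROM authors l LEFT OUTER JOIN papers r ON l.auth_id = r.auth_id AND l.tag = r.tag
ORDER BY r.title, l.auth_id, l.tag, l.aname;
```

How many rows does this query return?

LEFT JOIN keeps every row from `authors`; unmatched rows get NULL for `papers`'s columns.
Matching on l.auth_id = r.auth_id AND l.tag = r.tag. A NULL in a compared column never satisfies the condition.
Matched pairs: 2; unmatched l rows kept: 5.
Total: 2 matched + 5 padded = 7 rows.

7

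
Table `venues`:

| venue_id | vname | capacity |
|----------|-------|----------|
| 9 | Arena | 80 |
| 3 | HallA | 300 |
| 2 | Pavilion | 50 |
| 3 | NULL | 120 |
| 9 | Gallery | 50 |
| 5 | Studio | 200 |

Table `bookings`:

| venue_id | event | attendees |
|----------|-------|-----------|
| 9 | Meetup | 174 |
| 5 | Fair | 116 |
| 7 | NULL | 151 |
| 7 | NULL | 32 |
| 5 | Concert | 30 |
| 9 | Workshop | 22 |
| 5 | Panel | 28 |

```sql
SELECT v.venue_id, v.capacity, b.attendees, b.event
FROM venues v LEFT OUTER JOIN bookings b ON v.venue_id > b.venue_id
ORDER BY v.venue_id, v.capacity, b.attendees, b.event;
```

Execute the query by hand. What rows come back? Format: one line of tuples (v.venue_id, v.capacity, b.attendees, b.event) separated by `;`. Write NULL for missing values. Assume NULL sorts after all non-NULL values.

LEFT JOIN keeps every row from `venues`; unmatched rows get NULL for `bookings`'s columns.
Matching on v.venue_id > b.venue_id.
- venue_id=9: 5 matching b row(s), so 5 row(s) emitted.
- venue_id=3: no b row matches, row kept with b columns NULL.
- venue_id=2: no b row matches, row kept with b columns NULL.
- venue_id=3: no b row matches, row kept with b columns NULL.
- venue_id=9: 5 matching b row(s), so 5 row(s) emitted.
- venue_id=5: no b row matches, row kept with b columns NULL.

(2, 50, NULL, NULL); (3, 120, NULL, NULL); (3, 300, NULL, NULL); (5, 200, NULL, NULL); (9, 50, 28, Panel); (9, 50, 30, Concert); (9, 50, 32, NULL); (9, 50, 116, Fair); (9, 50, 151, NULL); (9, 80, 28, Panel); (9, 80, 30, Concert); (9, 80, 32, NULL); (9, 80, 116, Fair); (9, 80, 151, NULL)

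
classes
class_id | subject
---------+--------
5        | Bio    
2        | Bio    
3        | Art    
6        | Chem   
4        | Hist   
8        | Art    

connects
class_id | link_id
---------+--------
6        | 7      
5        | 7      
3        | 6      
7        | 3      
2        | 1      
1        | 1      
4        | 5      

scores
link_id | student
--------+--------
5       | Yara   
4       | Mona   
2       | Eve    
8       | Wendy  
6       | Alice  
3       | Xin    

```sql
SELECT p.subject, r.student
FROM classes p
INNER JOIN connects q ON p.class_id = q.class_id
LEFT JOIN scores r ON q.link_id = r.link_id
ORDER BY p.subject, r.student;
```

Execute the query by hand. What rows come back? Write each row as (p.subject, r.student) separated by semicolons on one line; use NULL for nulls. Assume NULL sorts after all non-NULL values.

(Art, Alice); (Bio, NULL); (Bio, NULL); (Chem, NULL); (Hist, Yara)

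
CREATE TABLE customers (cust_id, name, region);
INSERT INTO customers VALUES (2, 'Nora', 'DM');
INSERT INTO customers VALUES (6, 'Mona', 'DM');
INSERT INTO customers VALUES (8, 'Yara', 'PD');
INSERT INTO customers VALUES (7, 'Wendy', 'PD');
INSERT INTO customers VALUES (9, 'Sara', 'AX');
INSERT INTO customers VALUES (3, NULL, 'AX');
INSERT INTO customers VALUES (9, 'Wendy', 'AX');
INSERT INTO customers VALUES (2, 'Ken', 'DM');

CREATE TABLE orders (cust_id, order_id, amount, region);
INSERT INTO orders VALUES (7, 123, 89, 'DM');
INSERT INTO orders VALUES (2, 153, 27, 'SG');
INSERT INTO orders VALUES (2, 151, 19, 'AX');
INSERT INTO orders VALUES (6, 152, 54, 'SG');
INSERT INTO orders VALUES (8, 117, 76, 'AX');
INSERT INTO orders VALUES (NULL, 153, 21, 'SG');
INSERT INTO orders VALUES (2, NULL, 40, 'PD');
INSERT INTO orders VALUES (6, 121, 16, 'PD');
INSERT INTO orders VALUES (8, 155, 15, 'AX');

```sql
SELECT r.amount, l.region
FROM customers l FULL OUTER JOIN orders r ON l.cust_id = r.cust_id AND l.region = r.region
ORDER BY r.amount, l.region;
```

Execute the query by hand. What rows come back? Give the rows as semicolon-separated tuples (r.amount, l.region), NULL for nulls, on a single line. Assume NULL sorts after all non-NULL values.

(15, NULL); (16, NULL); (19, NULL); (21, NULL); (27, NULL); (40, NULL); (54, NULL); (76, NULL); (89, NULL); (NULL, AX); (NULL, AX); (NULL, AX); (NULL, DM); (NULL, DM); (NULL, DM); (NULL, PD); (NULL, PD)

FULL OUTER JOIN keeps every row from both sides; unmatched rows get NULL for the other side's columns.
Matching on l.cust_id = r.cust_id AND l.region = r.region. A NULL in a compared column never satisfies the condition.
Matched pairs: 0; unmatched l rows kept: 8; unmatched r rows kept: 9.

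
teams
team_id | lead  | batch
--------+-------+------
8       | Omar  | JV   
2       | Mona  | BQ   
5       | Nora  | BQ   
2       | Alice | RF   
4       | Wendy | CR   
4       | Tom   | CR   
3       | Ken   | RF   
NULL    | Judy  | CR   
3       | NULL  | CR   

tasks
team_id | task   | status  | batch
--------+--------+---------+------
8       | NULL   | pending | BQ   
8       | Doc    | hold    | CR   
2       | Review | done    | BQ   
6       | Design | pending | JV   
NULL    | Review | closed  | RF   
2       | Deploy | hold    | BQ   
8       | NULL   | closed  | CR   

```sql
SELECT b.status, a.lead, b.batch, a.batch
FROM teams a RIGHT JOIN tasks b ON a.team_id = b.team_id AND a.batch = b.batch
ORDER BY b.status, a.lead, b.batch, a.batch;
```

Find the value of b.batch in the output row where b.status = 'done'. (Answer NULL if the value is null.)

BQ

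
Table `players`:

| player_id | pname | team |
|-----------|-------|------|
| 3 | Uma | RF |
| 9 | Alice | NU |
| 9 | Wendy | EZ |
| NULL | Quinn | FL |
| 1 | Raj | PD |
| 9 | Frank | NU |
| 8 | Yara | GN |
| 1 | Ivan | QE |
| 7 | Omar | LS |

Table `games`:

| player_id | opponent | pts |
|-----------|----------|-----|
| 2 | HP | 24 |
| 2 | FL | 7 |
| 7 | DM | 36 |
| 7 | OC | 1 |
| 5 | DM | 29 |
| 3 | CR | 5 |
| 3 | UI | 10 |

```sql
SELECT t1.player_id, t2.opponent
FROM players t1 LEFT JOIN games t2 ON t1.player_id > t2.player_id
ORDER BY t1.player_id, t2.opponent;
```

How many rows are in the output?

38

LEFT JOIN keeps every row from `players`; unmatched rows get NULL for `games`'s columns.
Matching on t1.player_id > t2.player_id. A NULL in a compared column never satisfies the condition.
- t1 (player_id=3) pairs with 2 row(s) of t2.
- t1 (player_id=9) pairs with 7 row(s) of t2.
- t1 (player_id=9) pairs with 7 row(s) of t2.
- t1 (player_id=NULL) has no partner → padded with NULL.
- t1 (player_id=1) has no partner → padded with NULL.
- t1 (player_id=9) pairs with 7 row(s) of t2.
- t1 (player_id=8) pairs with 7 row(s) of t2.
- t1 (player_id=1) has no partner → padded with NULL.
- t1 (player_id=7) pairs with 5 row(s) of t2.
Total: 35 matched + 3 padded = 38 rows.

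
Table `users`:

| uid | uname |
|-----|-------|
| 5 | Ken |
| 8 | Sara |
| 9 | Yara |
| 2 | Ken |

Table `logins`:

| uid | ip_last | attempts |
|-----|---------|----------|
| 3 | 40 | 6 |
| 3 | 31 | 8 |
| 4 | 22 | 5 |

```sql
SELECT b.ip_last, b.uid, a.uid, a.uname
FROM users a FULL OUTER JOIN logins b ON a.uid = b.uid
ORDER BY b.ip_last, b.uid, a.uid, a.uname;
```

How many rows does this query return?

FULL OUTER JOIN keeps every row from both sides; unmatched rows get NULL for the other side's columns.
Matching on a.uid = b.uid.
- a (uid=5) has no partner → padded with NULL.
- a (uid=8) has no partner → padded with NULL.
- a (uid=9) has no partner → padded with NULL.
- a (uid=2) has no partner → padded with NULL.
- 3 b row(s) had no a match → kept, a columns NULL.
Total: 0 matched + 7 padded = 7 rows.

7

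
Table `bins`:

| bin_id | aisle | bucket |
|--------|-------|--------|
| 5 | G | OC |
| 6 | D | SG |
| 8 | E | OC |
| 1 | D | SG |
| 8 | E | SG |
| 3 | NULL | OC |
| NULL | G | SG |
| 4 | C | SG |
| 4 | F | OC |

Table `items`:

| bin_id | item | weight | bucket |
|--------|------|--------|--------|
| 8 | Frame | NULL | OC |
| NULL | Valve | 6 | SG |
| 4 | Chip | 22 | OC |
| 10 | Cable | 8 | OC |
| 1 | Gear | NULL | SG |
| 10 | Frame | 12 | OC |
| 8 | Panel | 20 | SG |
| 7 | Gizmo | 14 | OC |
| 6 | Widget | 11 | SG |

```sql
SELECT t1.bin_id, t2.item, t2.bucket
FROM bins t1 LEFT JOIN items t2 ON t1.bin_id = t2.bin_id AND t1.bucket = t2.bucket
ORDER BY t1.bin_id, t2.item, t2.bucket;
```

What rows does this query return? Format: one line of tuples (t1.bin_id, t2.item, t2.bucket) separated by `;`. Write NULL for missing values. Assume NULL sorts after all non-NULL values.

(1, Gear, SG); (3, NULL, NULL); (4, Chip, OC); (4, NULL, NULL); (5, NULL, NULL); (6, Widget, SG); (8, Frame, OC); (8, Panel, SG); (NULL, NULL, NULL)

LEFT JOIN keeps every row from `bins`; unmatched rows get NULL for `items`'s columns.
Matching on t1.bin_id = t2.bin_id AND t1.bucket = t2.bucket. A NULL in a compared column never satisfies the condition.
- t1 (bin_id=5, bucket=OC) has no partner → padded with NULL.
- t1 (bin_id=6, bucket=SG) pairs with 1 row(s) of t2.
- t1 (bin_id=8, bucket=OC) pairs with 1 row(s) of t2.
- t1 (bin_id=1, bucket=SG) pairs with 1 row(s) of t2.
- t1 (bin_id=8, bucket=SG) pairs with 1 row(s) of t2.
- t1 (bin_id=3, bucket=OC) has no partner → padded with NULL.
- t1 (bin_id=NULL, bucket=SG) has no partner → padded with NULL.
- t1 (bin_id=4, bucket=SG) has no partner → padded with NULL.
- t1 (bin_id=4, bucket=OC) pairs with 1 row(s) of t2.
After projecting and ordering:
t1.bin_id | t2.item | t2.bucket
1 | Gear | SG
3 | NULL | NULL
4 | Chip | OC
4 | NULL | NULL
5 | NULL | NULL
6 | Widget | SG
8 | Frame | OC
8 | Panel | SG
NULL | NULL | NULL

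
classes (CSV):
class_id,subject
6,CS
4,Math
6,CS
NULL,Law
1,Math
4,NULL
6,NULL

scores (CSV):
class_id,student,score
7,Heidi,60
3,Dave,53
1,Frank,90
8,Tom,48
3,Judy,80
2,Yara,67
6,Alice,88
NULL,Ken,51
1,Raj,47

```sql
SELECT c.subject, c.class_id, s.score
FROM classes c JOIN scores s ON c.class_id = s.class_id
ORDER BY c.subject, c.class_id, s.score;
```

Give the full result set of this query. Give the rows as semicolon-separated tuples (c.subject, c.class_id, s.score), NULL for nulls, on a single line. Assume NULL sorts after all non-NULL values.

(CS, 6, 88); (CS, 6, 88); (Math, 1, 47); (Math, 1, 90); (NULL, 6, 88)

INNER JOIN keeps only pairs where the ON condition holds.
Matching on c.class_id = s.class_id. A NULL in a compared column never satisfies the condition.
- c row (class_id=6): matches 1 s row(s) → 1 output row(s).
- c row (class_id=4): no match → dropped.
- c row (class_id=6): matches 1 s row(s) → 1 output row(s).
- c row (class_id=NULL): no match → dropped.
- c row (class_id=1): matches 2 s row(s) → 2 output row(s).
- c row (class_id=4): no match → dropped.
- c row (class_id=6): matches 1 s row(s) → 1 output row(s).
After projecting and ordering:
c.subject | c.class_id | s.score
CS | 6 | 88
CS | 6 | 88
Math | 1 | 47
Math | 1 | 90
NULL | 6 | 88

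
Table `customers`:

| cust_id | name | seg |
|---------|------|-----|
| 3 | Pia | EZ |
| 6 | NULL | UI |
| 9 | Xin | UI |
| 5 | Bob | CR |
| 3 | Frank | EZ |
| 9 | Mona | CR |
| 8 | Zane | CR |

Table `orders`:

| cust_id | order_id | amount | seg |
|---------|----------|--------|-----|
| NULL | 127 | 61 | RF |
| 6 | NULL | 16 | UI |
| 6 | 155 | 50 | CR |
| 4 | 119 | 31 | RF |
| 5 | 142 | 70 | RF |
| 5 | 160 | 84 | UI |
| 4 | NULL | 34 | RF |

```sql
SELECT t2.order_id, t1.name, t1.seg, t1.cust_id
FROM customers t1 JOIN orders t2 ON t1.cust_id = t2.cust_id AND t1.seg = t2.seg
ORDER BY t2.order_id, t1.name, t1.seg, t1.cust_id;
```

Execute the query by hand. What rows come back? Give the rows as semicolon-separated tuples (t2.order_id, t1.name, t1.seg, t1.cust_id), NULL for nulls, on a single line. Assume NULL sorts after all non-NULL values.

INNER JOIN keeps only pairs where the ON condition holds.
Matching on t1.cust_id = t2.cust_id AND t1.seg = t2.seg. A NULL in a compared column never satisfies the condition.
- t1[0] cust_id=3, seg=EZ → no match; dropped.
- t1[1] cust_id=6, seg=UI → 1 match(es) in t2 → 1 row(s).
- t1[2] cust_id=9, seg=UI → no match; dropped.
- t1[3] cust_id=5, seg=CR → no match; dropped.
- t1[4] cust_id=3, seg=EZ → no match; dropped.
- t1[5] cust_id=9, seg=CR → no match; dropped.
- t1[6] cust_id=8, seg=CR → no match; dropped.
After projecting and ordering:
t2.order_id | t1.name | t1.seg | t1.cust_id
NULL | NULL | UI | 6

(NULL, NULL, UI, 6)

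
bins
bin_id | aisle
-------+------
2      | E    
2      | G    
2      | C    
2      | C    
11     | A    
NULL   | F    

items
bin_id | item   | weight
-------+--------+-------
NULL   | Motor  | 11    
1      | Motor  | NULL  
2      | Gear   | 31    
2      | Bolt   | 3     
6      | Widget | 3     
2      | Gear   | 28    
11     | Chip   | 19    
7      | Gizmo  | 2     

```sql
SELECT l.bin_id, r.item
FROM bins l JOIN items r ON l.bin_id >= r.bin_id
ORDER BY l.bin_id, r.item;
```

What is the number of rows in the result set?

INNER JOIN keeps only pairs where the ON condition holds.
Matching on l.bin_id >= r.bin_id. A NULL in a compared column never satisfies the condition.
- l (bin_id=2) pairs with 4 row(s) of r.
- l (bin_id=2) pairs with 4 row(s) of r.
- l (bin_id=2) pairs with 4 row(s) of r.
- l (bin_id=2) pairs with 4 row(s) of r.
- l (bin_id=11) pairs with 7 row(s) of r.
- l (bin_id=NULL) has no partner → excluded.
Total: 23 rows.

23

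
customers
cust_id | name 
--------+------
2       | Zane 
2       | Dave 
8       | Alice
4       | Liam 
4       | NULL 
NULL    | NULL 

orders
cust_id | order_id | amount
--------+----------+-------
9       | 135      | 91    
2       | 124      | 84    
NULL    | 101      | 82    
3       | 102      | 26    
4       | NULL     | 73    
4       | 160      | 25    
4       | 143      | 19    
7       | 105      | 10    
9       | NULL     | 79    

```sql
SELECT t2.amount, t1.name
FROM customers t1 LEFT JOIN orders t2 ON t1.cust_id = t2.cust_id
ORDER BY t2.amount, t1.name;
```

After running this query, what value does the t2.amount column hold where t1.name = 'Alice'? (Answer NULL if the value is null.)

NULL

LEFT JOIN keeps every row from `customers`; unmatched rows get NULL for `orders`'s columns.
Matching on t1.cust_id = t2.cust_id. A NULL in a compared column never satisfies the condition.
- cust_id=2: 1 matching t2 row(s), so 1 row(s) emitted.
- cust_id=2: 1 matching t2 row(s), so 1 row(s) emitted.
- cust_id=8: no t2 row matches, row kept with t2 columns NULL.
- cust_id=4: 3 matching t2 row(s), so 3 row(s) emitted.
- cust_id=4: 3 matching t2 row(s), so 3 row(s) emitted.
- cust_id=NULL: no t2 row matches, row kept with t2 columns NULL.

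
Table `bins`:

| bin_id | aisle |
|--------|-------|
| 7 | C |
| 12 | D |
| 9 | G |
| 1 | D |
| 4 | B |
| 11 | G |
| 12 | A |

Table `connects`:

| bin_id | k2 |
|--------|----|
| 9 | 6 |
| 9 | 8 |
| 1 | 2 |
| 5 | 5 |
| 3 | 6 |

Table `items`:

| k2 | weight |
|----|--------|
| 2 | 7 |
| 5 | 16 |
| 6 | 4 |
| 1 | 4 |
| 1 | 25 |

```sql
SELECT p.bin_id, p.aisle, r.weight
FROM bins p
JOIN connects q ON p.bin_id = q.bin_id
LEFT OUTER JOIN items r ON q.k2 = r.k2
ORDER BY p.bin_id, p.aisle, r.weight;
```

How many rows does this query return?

3

Joins associate left-to-right: bins INNER JOIN connects on bin_id gives 3 intermediate row(s).
Then LEFT JOIN `items r` on k2: each of those 3 rows is kept; rows whose q.k2 has no match in r get NULL for r's columns.
Result: 3 row(s).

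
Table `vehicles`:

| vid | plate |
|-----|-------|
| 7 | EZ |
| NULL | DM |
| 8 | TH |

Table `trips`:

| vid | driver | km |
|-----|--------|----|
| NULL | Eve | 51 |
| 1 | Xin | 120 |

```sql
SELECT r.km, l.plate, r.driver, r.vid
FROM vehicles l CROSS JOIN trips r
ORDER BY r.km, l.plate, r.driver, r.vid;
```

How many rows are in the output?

6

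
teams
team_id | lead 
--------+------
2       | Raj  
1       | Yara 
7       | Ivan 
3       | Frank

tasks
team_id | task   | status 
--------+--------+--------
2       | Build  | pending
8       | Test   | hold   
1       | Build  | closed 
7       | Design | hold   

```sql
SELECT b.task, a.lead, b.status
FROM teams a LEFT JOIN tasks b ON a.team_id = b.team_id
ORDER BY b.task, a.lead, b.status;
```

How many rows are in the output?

LEFT JOIN keeps every row from `teams`; unmatched rows get NULL for `tasks`'s columns.
Matching on a.team_id = b.team_id.
- a row (team_id=2): matches 1 b row(s) → 1 output row(s).
- a row (team_id=1): matches 1 b row(s) → 1 output row(s).
- a row (team_id=7): matches 1 b row(s) → 1 output row(s).
- a row (team_id=3): no match → kept, b columns NULL.
Total: 3 matched + 1 padded = 4 rows.

4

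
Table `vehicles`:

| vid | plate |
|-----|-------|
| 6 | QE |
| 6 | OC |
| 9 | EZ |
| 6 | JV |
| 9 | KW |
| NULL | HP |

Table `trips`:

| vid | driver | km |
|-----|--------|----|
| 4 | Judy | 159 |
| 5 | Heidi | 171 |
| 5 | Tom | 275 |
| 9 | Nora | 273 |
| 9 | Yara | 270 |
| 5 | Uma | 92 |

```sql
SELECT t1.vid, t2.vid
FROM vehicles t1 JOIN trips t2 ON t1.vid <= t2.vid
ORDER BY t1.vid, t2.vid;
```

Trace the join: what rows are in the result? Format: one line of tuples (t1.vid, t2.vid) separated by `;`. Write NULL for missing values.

INNER JOIN keeps only pairs where the ON condition holds.
Matching on t1.vid <= t2.vid. A NULL in a compared column never satisfies the condition.
- vid=6: 2 matching t2 row(s), so 2 row(s) emitted.
- vid=6: 2 matching t2 row(s), so 2 row(s) emitted.
- vid=9: 2 matching t2 row(s), so 2 row(s) emitted.
- vid=6: 2 matching t2 row(s), so 2 row(s) emitted.
- vid=9: 2 matching t2 row(s), so 2 row(s) emitted.
- vid=NULL: no matching t2 row, dropped.
After projecting and ordering:
t1.vid | t2.vid
6 | 9
6 | 9
6 | 9
6 | 9
6 | 9
6 | 9
9 | 9
9 | 9
9 | 9
9 | 9

(6, 9); (6, 9); (6, 9); (6, 9); (6, 9); (6, 9); (9, 9); (9, 9); (9, 9); (9, 9)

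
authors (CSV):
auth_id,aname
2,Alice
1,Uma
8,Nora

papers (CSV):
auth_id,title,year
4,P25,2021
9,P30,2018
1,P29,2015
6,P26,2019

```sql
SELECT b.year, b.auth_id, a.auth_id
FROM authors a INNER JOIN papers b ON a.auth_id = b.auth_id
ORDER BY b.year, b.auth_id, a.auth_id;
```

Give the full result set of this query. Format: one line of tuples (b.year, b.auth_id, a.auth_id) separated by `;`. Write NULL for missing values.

INNER JOIN keeps only pairs where the ON condition holds.
Matching on a.auth_id = b.auth_id.
- a[0] auth_id=2 → no match; dropped.
- a[1] auth_id=1 → 1 match(es) in b → 1 row(s).
- a[2] auth_id=8 → no match; dropped.
After projecting and ordering:
b.year | b.auth_id | a.auth_id
2015 | 1 | 1

(2015, 1, 1)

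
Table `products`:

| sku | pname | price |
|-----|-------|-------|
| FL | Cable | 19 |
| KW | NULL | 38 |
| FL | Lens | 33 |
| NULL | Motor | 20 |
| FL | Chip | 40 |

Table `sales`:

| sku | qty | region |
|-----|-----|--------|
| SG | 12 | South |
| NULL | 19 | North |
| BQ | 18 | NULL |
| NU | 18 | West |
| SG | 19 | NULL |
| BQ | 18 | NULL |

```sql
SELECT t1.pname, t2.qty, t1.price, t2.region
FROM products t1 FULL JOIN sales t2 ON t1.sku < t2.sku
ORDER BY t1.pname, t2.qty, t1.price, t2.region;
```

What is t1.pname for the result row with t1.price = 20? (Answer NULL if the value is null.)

Motor

FULL OUTER JOIN keeps every row from both sides; unmatched rows get NULL for the other side's columns.
Matching on t1.sku < t2.sku. A NULL in a compared column never satisfies the condition.
Matched pairs: 12; unmatched t1 rows kept: 1; unmatched t2 rows kept: 3.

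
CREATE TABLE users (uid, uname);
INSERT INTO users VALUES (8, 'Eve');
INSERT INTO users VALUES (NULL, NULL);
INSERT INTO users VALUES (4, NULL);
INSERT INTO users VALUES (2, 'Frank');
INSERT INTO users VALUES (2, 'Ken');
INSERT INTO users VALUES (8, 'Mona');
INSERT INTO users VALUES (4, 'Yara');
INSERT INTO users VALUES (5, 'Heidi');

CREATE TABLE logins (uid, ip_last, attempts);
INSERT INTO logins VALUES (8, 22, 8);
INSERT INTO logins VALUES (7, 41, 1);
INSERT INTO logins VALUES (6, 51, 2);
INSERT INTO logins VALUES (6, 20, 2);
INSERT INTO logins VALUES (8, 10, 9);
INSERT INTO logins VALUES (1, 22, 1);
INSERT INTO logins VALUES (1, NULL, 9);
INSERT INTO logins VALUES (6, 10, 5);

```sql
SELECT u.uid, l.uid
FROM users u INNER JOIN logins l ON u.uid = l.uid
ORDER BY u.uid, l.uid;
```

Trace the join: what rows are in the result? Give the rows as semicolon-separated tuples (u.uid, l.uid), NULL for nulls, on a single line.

(8, 8); (8, 8); (8, 8); (8, 8)

INNER JOIN keeps only pairs where the ON condition holds.
Matching on u.uid = l.uid. A NULL in a compared column never satisfies the condition.
- u[0] uid=8 → 2 match(es) in l → 2 row(s).
- u[1] uid=NULL → no match; dropped.
- u[2] uid=4 → no match; dropped.
- u[3] uid=2 → no match; dropped.
- u[4] uid=2 → no match; dropped.
- u[5] uid=8 → 2 match(es) in l → 2 row(s).
- u[6] uid=4 → no match; dropped.
- u[7] uid=5 → no match; dropped.
After projecting and ordering:
u.uid | l.uid
8 | 8
8 | 8
8 | 8
8 | 8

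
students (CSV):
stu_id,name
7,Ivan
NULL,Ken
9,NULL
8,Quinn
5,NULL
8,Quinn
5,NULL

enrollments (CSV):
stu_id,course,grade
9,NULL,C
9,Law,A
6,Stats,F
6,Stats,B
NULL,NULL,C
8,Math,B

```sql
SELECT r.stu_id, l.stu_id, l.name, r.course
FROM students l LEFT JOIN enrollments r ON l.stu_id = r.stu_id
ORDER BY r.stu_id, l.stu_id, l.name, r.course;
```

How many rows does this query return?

LEFT JOIN keeps every row from `students`; unmatched rows get NULL for `enrollments`'s columns.
Matching on l.stu_id = r.stu_id. A NULL in a compared column never satisfies the condition.
- l (stu_id=7) has no partner → padded with NULL.
- l (stu_id=NULL) has no partner → padded with NULL.
- l (stu_id=9) pairs with 2 row(s) of r.
- l (stu_id=8) pairs with 1 row(s) of r.
- l (stu_id=5) has no partner → padded with NULL.
- l (stu_id=8) pairs with 1 row(s) of r.
- l (stu_id=5) has no partner → padded with NULL.
Total: 4 matched + 4 padded = 8 rows.

8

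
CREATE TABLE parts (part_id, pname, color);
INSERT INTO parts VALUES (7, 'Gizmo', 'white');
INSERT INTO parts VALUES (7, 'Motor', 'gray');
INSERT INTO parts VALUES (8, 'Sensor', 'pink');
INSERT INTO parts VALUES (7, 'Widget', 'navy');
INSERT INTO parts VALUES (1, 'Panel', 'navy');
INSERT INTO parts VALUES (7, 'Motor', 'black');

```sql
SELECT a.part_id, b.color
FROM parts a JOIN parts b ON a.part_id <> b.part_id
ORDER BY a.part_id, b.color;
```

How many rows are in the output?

18

INNER JOIN keeps only pairs where the ON condition holds.
Matching on a.part_id <> b.part_id.
- part_id=7: 2 matching b row(s), so 2 row(s) emitted.
- part_id=7: 2 matching b row(s), so 2 row(s) emitted.
- part_id=8: 5 matching b row(s), so 5 row(s) emitted.
- part_id=7: 2 matching b row(s), so 2 row(s) emitted.
- part_id=1: 5 matching b row(s), so 5 row(s) emitted.
- part_id=7: 2 matching b row(s), so 2 row(s) emitted.
Total: 18 rows.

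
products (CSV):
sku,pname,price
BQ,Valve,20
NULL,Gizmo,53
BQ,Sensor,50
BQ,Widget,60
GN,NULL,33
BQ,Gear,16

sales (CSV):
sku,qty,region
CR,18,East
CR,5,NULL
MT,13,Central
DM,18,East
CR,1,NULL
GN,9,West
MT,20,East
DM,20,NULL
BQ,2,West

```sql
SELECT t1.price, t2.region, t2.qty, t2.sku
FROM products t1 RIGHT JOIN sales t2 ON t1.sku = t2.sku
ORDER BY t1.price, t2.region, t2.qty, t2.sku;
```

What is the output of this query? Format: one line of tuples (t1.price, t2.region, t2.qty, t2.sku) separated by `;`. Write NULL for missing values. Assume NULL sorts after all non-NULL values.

(16, West, 2, BQ); (20, West, 2, BQ); (33, West, 9, GN); (50, West, 2, BQ); (60, West, 2, BQ); (NULL, Central, 13, MT); (NULL, East, 18, CR); (NULL, East, 18, DM); (NULL, East, 20, MT); (NULL, NULL, 1, CR); (NULL, NULL, 5, CR); (NULL, NULL, 20, DM)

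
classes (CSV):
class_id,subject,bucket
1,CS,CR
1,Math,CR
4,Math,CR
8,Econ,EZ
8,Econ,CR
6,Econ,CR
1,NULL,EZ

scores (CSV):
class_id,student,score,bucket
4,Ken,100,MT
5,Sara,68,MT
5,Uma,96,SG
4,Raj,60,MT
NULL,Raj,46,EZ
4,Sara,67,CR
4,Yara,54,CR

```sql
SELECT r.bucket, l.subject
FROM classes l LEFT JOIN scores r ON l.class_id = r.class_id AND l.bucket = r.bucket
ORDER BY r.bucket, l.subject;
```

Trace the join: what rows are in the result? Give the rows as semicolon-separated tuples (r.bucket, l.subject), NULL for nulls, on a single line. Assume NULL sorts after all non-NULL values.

LEFT JOIN keeps every row from `classes`; unmatched rows get NULL for `scores`'s columns.
Matching on l.class_id = r.class_id AND l.bucket = r.bucket. A NULL in a compared column never satisfies the condition.
- l row (class_id=1, bucket=CR): no match → kept, r columns NULL.
- l row (class_id=1, bucket=CR): no match → kept, r columns NULL.
- l row (class_id=4, bucket=CR): matches 2 r row(s) → 2 output row(s).
- l row (class_id=8, bucket=EZ): no match → kept, r columns NULL.
- l row (class_id=8, bucket=CR): no match → kept, r columns NULL.
- l row (class_id=6, bucket=CR): no match → kept, r columns NULL.
- l row (class_id=1, bucket=EZ): no match → kept, r columns NULL.
After projecting and ordering:
r.bucket | l.subject
CR | Math
CR | Math
NULL | CS
NULL | Econ
NULL | Econ
NULL | Econ
NULL | Math
NULL | NULL

(CR, Math); (CR, Math); (NULL, CS); (NULL, Econ); (NULL, Econ); (NULL, Econ); (NULL, Math); (NULL, NULL)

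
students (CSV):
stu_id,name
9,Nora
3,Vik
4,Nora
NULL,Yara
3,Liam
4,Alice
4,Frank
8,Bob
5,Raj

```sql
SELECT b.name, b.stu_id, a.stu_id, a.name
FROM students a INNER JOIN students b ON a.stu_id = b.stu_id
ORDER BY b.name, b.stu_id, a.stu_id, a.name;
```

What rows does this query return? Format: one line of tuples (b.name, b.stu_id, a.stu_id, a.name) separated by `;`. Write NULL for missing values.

(Alice, 4, 4, Alice); (Alice, 4, 4, Frank); (Alice, 4, 4, Nora); (Bob, 8, 8, Bob); (Frank, 4, 4, Alice); (Frank, 4, 4, Frank); (Frank, 4, 4, Nora); (Liam, 3, 3, Liam); (Liam, 3, 3, Vik); (Nora, 4, 4, Alice); (Nora, 4, 4, Frank); (Nora, 4, 4, Nora); (Nora, 9, 9, Nora); (Raj, 5, 5, Raj); (Vik, 3, 3, Liam); (Vik, 3, 3, Vik)

INNER JOIN keeps only pairs where the ON condition holds.
Matching on a.stu_id = b.stu_id. A NULL in a compared column never satisfies the condition.
- a (stu_id=9) pairs with 1 row(s) of b.
- a (stu_id=3) pairs with 2 row(s) of b.
- a (stu_id=4) pairs with 3 row(s) of b.
- a (stu_id=NULL) has no partner → excluded.
- a (stu_id=3) pairs with 2 row(s) of b.
- a (stu_id=4) pairs with 3 row(s) of b.
- a (stu_id=4) pairs with 3 row(s) of b.
- a (stu_id=8) pairs with 1 row(s) of b.
- a (stu_id=5) pairs with 1 row(s) of b.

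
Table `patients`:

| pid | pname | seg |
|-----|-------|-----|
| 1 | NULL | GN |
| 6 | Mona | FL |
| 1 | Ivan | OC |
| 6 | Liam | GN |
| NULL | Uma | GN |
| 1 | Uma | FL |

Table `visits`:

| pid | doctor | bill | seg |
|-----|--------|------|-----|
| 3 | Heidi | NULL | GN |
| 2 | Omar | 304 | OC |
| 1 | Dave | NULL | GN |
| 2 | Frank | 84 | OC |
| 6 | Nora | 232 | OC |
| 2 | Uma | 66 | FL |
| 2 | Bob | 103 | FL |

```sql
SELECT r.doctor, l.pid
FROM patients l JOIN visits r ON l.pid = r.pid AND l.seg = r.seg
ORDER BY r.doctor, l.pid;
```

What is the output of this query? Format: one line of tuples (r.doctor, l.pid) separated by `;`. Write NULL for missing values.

(Dave, 1)

INNER JOIN keeps only pairs where the ON condition holds.
Matching on l.pid = r.pid AND l.seg = r.seg. A NULL in a compared column never satisfies the condition.
Matched pairs: 1.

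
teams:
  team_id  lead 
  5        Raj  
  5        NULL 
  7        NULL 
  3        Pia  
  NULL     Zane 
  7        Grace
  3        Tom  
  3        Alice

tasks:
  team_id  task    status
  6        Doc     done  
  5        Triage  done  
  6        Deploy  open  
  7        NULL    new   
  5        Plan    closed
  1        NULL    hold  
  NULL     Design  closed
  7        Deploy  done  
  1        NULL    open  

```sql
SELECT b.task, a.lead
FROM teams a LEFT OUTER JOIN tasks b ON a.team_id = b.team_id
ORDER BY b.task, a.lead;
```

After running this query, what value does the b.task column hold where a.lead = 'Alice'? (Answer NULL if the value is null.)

LEFT JOIN keeps every row from `teams`; unmatched rows get NULL for `tasks`'s columns.
Matching on a.team_id = b.team_id. A NULL in a compared column never satisfies the condition.
- a[0] team_id=5 → 2 match(es) in b → 2 row(s).
- a[1] team_id=5 → 2 match(es) in b → 2 row(s).
- a[2] team_id=7 → 2 match(es) in b → 2 row(s).
- a[3] team_id=3 → no match; kept with NULLs on the b side.
- a[4] team_id=NULL → no match; kept with NULLs on the b side.
- a[5] team_id=7 → 2 match(es) in b → 2 row(s).
- a[6] team_id=3 → no match; kept with NULLs on the b side.
- a[7] team_id=3 → no match; kept with NULLs on the b side.

NULL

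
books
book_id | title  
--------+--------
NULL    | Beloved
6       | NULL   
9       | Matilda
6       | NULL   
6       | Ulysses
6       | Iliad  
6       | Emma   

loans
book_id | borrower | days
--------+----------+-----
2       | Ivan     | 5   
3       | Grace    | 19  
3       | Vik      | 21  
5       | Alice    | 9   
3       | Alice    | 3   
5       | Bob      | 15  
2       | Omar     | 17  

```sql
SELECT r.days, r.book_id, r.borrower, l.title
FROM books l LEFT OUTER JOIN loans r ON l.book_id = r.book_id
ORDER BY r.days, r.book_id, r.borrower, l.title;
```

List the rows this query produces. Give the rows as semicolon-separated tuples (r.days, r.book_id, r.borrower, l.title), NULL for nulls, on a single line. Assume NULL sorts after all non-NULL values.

(NULL, NULL, NULL, Beloved); (NULL, NULL, NULL, Emma); (NULL, NULL, NULL, Iliad); (NULL, NULL, NULL, Matilda); (NULL, NULL, NULL, Ulysses); (NULL, NULL, NULL, NULL); (NULL, NULL, NULL, NULL)

LEFT JOIN keeps every row from `books`; unmatched rows get NULL for `loans`'s columns.
Matching on l.book_id = r.book_id. A NULL in a compared column never satisfies the condition.
- l (book_id=NULL) has no partner → padded with NULL.
- l (book_id=6) has no partner → padded with NULL.
- l (book_id=9) has no partner → padded with NULL.
- l (book_id=6) has no partner → padded with NULL.
- l (book_id=6) has no partner → padded with NULL.
- l (book_id=6) has no partner → padded with NULL.
- l (book_id=6) has no partner → padded with NULL.
After projecting and ordering:
r.days | r.book_id | r.borrower | l.title
NULL | NULL | NULL | Beloved
NULL | NULL | NULL | Emma
NULL | NULL | NULL | Iliad
NULL | NULL | NULL | Matilda
NULL | NULL | NULL | Ulysses
NULL | NULL | NULL | NULL
NULL | NULL | NULL | NULL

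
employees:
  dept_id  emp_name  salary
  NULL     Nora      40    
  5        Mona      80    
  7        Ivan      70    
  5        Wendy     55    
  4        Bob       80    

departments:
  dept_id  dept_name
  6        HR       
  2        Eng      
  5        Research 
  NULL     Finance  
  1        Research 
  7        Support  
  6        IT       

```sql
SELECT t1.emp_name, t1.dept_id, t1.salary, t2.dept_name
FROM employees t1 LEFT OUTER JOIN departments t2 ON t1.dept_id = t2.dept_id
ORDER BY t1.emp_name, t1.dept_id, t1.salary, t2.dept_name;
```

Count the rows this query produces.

5

LEFT JOIN keeps every row from `employees`; unmatched rows get NULL for `departments`'s columns.
Matching on t1.dept_id = t2.dept_id. A NULL in a compared column never satisfies the condition.
Matched pairs: 3; unmatched t1 rows kept: 2.
Total: 3 matched + 2 padded = 5 rows.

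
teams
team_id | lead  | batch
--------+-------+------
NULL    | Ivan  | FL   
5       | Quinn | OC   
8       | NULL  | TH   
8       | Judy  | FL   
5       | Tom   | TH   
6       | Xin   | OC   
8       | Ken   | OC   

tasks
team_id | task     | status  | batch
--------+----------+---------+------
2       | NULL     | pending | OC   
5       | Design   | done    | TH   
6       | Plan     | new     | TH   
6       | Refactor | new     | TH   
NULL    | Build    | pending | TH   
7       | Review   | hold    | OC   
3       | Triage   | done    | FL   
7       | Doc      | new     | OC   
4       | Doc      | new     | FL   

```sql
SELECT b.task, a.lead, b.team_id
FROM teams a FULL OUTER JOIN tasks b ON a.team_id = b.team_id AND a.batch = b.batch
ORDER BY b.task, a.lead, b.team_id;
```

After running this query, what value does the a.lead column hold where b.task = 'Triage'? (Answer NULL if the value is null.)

NULL

FULL OUTER JOIN keeps every row from both sides; unmatched rows get NULL for the other side's columns.
Matching on a.team_id = b.team_id AND a.batch = b.batch. A NULL in a compared column never satisfies the condition.
- a (team_id=NULL, batch=FL) has no partner → padded with NULL.
- a (team_id=5, batch=OC) has no partner → padded with NULL.
- a (team_id=8, batch=TH) has no partner → padded with NULL.
- a (team_id=8, batch=FL) has no partner → padded with NULL.
- a (team_id=5, batch=TH) pairs with 1 row(s) of b.
- a (team_id=6, batch=OC) has no partner → padded with NULL.
- a (team_id=8, batch=OC) has no partner → padded with NULL.
- 8 row(s) from b found no a partner → padded with NULL.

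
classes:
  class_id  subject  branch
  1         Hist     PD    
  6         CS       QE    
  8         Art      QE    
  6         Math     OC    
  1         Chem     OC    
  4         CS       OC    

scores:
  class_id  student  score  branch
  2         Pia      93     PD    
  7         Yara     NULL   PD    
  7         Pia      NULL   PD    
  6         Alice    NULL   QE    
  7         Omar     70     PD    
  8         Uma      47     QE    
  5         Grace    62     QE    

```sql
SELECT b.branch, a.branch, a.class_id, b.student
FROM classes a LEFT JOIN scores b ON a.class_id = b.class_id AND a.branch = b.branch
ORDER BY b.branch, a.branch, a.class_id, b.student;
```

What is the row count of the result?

6

LEFT JOIN keeps every row from `classes`; unmatched rows get NULL for `scores`'s columns.
Matching on a.class_id = b.class_id AND a.branch = b.branch.
- a (class_id=1, branch=PD) has no partner → padded with NULL.
- a (class_id=6, branch=QE) pairs with 1 row(s) of b.
- a (class_id=8, branch=QE) pairs with 1 row(s) of b.
- a (class_id=6, branch=OC) has no partner → padded with NULL.
- a (class_id=1, branch=OC) has no partner → padded with NULL.
- a (class_id=4, branch=OC) has no partner → padded with NULL.
Total: 2 matched + 4 padded = 6 rows.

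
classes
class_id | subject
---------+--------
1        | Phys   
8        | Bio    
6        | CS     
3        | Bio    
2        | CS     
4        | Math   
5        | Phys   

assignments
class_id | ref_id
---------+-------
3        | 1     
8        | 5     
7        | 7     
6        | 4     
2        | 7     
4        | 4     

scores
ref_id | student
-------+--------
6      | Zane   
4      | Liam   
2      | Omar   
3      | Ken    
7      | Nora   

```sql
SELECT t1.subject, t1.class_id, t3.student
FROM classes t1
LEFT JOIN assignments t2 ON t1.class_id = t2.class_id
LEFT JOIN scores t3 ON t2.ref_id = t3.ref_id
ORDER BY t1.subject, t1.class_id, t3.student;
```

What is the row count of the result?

7

Step 1 — t1 LEFT JOIN t2 on class_id → 7 row(s).
Then LEFT JOIN `scores t3` on ref_id: each of those 7 rows is kept; rows whose t2.ref_id has no match in t3 get NULL for t3's columns.
Result: 7 row(s).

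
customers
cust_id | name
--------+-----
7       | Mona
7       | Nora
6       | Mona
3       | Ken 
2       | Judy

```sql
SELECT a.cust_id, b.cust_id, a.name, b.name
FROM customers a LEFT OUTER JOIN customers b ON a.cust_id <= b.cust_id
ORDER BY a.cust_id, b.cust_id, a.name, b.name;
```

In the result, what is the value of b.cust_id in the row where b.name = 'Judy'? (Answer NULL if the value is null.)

2

LEFT JOIN keeps every row from `customers a`; unmatched rows get NULL for `customers b`'s columns.
Matching on a.cust_id <= b.cust_id.
Matched pairs: 16; unmatched a rows kept: 0.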